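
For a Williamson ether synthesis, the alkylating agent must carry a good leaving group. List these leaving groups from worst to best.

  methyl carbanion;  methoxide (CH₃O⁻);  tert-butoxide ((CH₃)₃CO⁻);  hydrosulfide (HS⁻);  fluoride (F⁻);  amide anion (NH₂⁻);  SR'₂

A good leaving group is a weak base: the lower the pKₐ of its conjugate acid, the more readily it departs.
SR'₂: pKₐ(R'₂SH⁺) ≈ -7
fluoride (F⁻): pKₐ(HF) ≈ 3.2
hydrosulfide (HS⁻): pKₐ(H₂S) ≈ 7
methoxide (CH₃O⁻): pKₐ(CH₃OH) ≈ 15.5
tert-butoxide ((CH₃)₃CO⁻): pKₐ(t-BuOH) ≈ 18
amide anion (NH₂⁻): pKₐ(NH₃) ≈ 38
methyl carbanion: pKₐ(CH₄) ≈ 48
Listed from poorest to best leaving group as asked.

methyl carbanion < amide anion (NH₂⁻) < tert-butoxide ((CH₃)₃CO⁻) < methoxide (CH₃O⁻) < hydrosulfide (HS⁻) < fluoride (F⁻) < SR'₂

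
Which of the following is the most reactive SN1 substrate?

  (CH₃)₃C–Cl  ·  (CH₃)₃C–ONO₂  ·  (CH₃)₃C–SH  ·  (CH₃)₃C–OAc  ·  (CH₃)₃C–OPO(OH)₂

(CH₃)₃C–Cl

With the same alkyl group throughout, only the leaving group differentiates the rates.
A good leaving group is a weak base: the lower the pKₐ of its conjugate acid, the more readily it departs.
(CH₃)₃C–Cl loses Cl⁻: pKₐ(HCl) ≈ -7
(CH₃)₃C–ONO₂ loses NO₃⁻: pKₐ(HNO₃) ≈ -1.3
(CH₃)₃C–OPO(OH)₂ loses H₂PO₄⁻: pKₐ(H₃PO₄) ≈ 2.1
(CH₃)₃C–OAc loses AcO⁻: pKₐ(CH₃COOH) ≈ 4.8
(CH₃)₃C–SH loses HS⁻: pKₐ(H₂S) ≈ 7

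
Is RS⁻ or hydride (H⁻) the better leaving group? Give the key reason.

RS⁻ is the better leaving group.
pKₐ(RSH (a thiol)) ≈ 10.5 versus pKₐ(H₂) ≈ 36: RS⁻ is the much weaker base.
Moderately basic; rarely leaves without activation.

RS⁻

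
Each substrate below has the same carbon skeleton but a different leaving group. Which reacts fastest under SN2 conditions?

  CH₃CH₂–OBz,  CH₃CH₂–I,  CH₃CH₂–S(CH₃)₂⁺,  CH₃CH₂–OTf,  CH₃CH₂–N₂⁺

Identical carbon frameworks mean the comparison reduces to leaving-group quality.
Leaving-group ability tracks the stability of the departed species; conjugate-acid pKₐ is the usual yardstick (lower pKₐ → better LG).
CH₃CH₂–N₂⁺ loses N₂: no meaningful conjugate acid; N₂ departs as an exceptionally stable neutral molecule
CH₃CH₂–OTf loses OTf⁻: pKₐ(CF₃SO₃H (triflic acid)) ≈ -14
CH₃CH₂–I loses I⁻: pKₐ(HI) ≈ -10
CH₃CH₂–S(CH₃)₂⁺ loses SR'₂: pKₐ(R'₂SH⁺) ≈ -7
CH₃CH₂–OBz loses PhCOO⁻: pKₐ(C₆H₅COOH) ≈ 4.2

CH₃CH₂–N₂⁺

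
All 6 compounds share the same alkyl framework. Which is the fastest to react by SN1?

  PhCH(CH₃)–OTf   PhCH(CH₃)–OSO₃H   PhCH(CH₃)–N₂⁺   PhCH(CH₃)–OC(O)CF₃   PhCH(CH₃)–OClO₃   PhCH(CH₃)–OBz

PhCH(CH₃)–N₂⁺

With the same alkyl group throughout, only the leaving group differentiates the rates.
Leaving-group ability tracks the stability of the departed species; conjugate-acid pKₐ is the usual yardstick (lower pKₐ → better LG).
PhCH(CH₃)–N₂⁺ loses N₂: no meaningful conjugate acid; N₂ departs as an exceptionally stable neutral molecule
PhCH(CH₃)–OTf loses OTf⁻: pKₐ(CF₃SO₃H (triflic acid)) ≈ -14
PhCH(CH₃)–OClO₃ loses ClO₄⁻: pKₐ(HClO₄) ≈ -10
PhCH(CH₃)–OSO₃H loses HSO₄⁻: pKₐ(H₂SO₄) ≈ -3
PhCH(CH₃)–OC(O)CF₃ loses CF₃COO⁻: pKₐ(CF₃COOH) ≈ 0.2
PhCH(CH₃)–OBz loses PhCOO⁻: pKₐ(C₆H₅COOH) ≈ 4.2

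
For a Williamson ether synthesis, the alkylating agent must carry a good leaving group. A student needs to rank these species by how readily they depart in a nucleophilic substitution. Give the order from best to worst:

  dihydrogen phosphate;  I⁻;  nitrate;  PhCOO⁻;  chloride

I⁻ > chloride > nitrate > dihydrogen phosphate > PhCOO⁻

A good leaving group is a weak base: the lower the pKₐ of its conjugate acid, the more readily it departs.
I⁻: pKₐ(HI) ≈ -10 — large, highly polarisable; very weak base
chloride: pKₐ(HCl) ≈ -7
nitrate: pKₐ(HNO₃) ≈ -1.3
dihydrogen phosphate: pKₐ(H₃PO₄) ≈ 2.1 — moderate base; biological leaving group after further activation
PhCOO⁻: pKₐ(C₆H₅COOH) ≈ 4.2 — aryl carboxylate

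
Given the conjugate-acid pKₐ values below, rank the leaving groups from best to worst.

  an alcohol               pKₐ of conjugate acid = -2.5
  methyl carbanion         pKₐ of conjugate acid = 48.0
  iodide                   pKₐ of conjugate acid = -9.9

iodide > an alcohol > methyl carbanion

Lower conjugate-acid pKₐ ⇒ weaker base ⇒ better leaving group.
Sorting by the given values: iodide (-9.9), an alcohol (-2.5), methyl carbanion (48.0).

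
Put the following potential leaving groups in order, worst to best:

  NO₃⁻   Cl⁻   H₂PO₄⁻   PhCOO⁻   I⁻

The more stable X⁻ (or X) is on its own — i.e. the weaker a base it is — the better a leaving group it makes.
I⁻: pKₐ(HI) ≈ -10 — large, highly polarisable; very weak base
Cl⁻: pKₐ(HCl) ≈ -7
NO₃⁻: pKₐ(HNO₃) ≈ -1.3 — resonance-delocalised over three oxygens
H₂PO₄⁻: pKₐ(H₃PO₄) ≈ 2.1 — moderate base; biological leaving group after further activation
PhCOO⁻: pKₐ(C₆H₅COOH) ≈ 4.2 — aryl carboxylate
The question asks for worst first, so the sequence is read in increasing leaving-group ability.

PhCOO⁻ < H₂PO₄⁻ < NO₃⁻ < Cl⁻ < I⁻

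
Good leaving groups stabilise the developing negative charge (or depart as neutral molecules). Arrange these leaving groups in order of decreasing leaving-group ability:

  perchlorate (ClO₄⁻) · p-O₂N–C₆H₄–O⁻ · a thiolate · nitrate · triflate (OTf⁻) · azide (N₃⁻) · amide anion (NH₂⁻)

triflate (OTf⁻) > perchlorate (ClO₄⁻) > nitrate > azide (N₃⁻) > p-O₂N–C₆H₄–O⁻ > a thiolate > amide anion (NH₂⁻)

The more stable X⁻ (or X) is on its own — i.e. the weaker a base it is — the better a leaving group it makes.
triflate (OTf⁻): pKₐ(CF₃SO₃H (triflic acid)) ≈ -14
perchlorate (ClO₄⁻): pKₐ(HClO₄) ≈ -10
nitrate: pKₐ(HNO₃) ≈ -1.3
azide (N₃⁻): pKₐ(HN₃) ≈ 4.7
p-O₂N–C₆H₄–O⁻: pKₐ(p-nitrophenol) ≈ 7.2
a thiolate: pKₐ(RSH (a thiol)) ≈ 10.5
amide anion (NH₂⁻): pKₐ(NH₃) ≈ 38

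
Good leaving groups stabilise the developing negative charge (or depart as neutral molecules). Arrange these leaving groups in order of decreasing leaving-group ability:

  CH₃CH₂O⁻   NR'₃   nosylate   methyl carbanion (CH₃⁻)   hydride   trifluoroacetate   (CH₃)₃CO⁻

Rank by basicity of the departing species: weakest base leaves most easily.
nosylate: pKₐ(p-O₂NC₆H₄SO₃H) ≈ -3.5
trifluoroacetate: pKₐ(CF₃COOH) ≈ 0.2
NR'₃: pKₐ(R'₃NH⁺) ≈ 10.7
CH₃CH₂O⁻: pKₐ(CH₃CH₂OH) ≈ 16
(CH₃)₃CO⁻: pKₐ(t-BuOH) ≈ 18
hydride: pKₐ(H₂) ≈ 36
methyl carbanion (CH₃⁻): pKₐ(CH₄) ≈ 48

nosylate > trifluoroacetate > NR'₃ > CH₃CH₂O⁻ > (CH₃)₃CO⁻ > hydride > methyl carbanion (CH₃⁻)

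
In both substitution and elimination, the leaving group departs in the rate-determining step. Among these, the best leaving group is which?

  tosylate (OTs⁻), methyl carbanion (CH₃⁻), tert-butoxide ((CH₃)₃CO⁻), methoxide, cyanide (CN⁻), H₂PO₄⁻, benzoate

tosylate (OTs⁻)

Rank by basicity of the departing species: weakest base leaves most easily.
tosylate (OTs⁻): pKₐ(p-CH₃C₆H₄SO₃H (TsOH)) ≈ -2.8
H₂PO₄⁻: pKₐ(H₃PO₄) ≈ 2.1
benzoate: pKₐ(C₆H₅COOH) ≈ 4.2
cyanide (CN⁻): pKₐ(HCN) ≈ 9.2
methoxide: pKₐ(CH₃OH) ≈ 15.5
tert-butoxide ((CH₃)₃CO⁻): pKₐ(t-BuOH) ≈ 18
methyl carbanion (CH₃⁻): pKₐ(CH₄) ≈ 48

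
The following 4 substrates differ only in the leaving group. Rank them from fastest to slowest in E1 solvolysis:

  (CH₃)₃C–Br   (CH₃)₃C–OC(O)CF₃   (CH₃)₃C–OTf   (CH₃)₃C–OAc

(CH₃)₃C–OTf > (CH₃)₃C–Br > (CH₃)₃C–OC(O)CF₃ > (CH₃)₃C–OAc

Identical carbon frameworks mean the comparison reduces to leaving-group quality.
A good leaving group is a weak base: the lower the pKₐ of its conjugate acid, the more readily it departs.
(CH₃)₃C–OTf loses OTf⁻: pKₐ(CF₃SO₃H (triflic acid)) ≈ -14
(CH₃)₃C–Br loses Br⁻: pKₐ(HBr) ≈ -9
(CH₃)₃C–OC(O)CF₃ loses CF₃COO⁻: pKₐ(CF₃COOH) ≈ 0.2
(CH₃)₃C–OAc loses AcO⁻: pKₐ(CH₃COOH) ≈ 4.8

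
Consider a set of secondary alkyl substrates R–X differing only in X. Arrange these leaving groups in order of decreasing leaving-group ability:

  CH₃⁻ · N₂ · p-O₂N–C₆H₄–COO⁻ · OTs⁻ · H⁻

N₂ > OTs⁻ > p-O₂N–C₆H₄–COO⁻ > H⁻ > CH₃⁻

Leaving-group ability tracks the stability of the departed species; conjugate-acid pKₐ is the usual yardstick (lower pKₐ → better LG).
N₂: no meaningful conjugate acid; N₂ departs as an exceptionally stable neutral molecule
OTs⁻: pKₐ(p-CH₃C₆H₄SO₃H (TsOH)) ≈ -2.8 — resonance-delocalised arenesulfonate
p-O₂N–C₆H₄–COO⁻: pKₐ(p-nitrobenzoic acid) ≈ 3.4 — electron-withdrawing nitro group stabilises the carboxylate
H⁻: pKₐ(H₂) ≈ 36 — extremely strong base; leaves only in special hydride-transfer contexts
CH₃⁻: pKₐ(CH₄) ≈ 48 — unstabilised carbanion; the worst conceivable leaving group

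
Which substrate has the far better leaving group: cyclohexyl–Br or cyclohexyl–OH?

cyclohexyl–Br

From cyclohexyl–OH the departing group would be OH⁻ (pKₐ(H₂O) ≈ 15.7). Strong base; essentially never leaves without prior activation.
From cyclohexyl–Br the leaving group is Br⁻ (pKₐ(HBr) ≈ -9). Weak base; good leaving group.
(In practice cyclohexyl–Br is made from cyclohexyl–OH by treatment with PBr₃, replacing the hydroxyl with bromide.)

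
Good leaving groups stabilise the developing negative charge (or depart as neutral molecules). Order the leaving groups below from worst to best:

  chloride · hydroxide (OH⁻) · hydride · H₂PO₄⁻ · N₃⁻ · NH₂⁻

chloride: pKₐ(HCl) ≈ -7
H₂PO₄⁻: pKₐ(H₃PO₄) ≈ 2.1 — moderate base; biological leaving group after further activation
N₃⁻: pKₐ(HN₃) ≈ 4.7 — linear, resonance-stabilised
hydroxide (OH⁻): pKₐ(H₂O) ≈ 15.7
hydride: pKₐ(H₂) ≈ 36
NH₂⁻: pKₐ(NH₃) ≈ 38 — extremely strong base; never a leaving group
Listed from poorest to best leaving group as asked.

NH₂⁻ < hydride < hydroxide (OH⁻) < N₃⁻ < H₂PO₄⁻ < chloride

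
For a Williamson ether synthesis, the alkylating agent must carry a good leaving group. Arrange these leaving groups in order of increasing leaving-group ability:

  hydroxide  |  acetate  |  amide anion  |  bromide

amide anion < hydroxide < acetate < bromide

bromide: pKₐ(HBr) ≈ -9
acetate: pKₐ(CH₃COOH) ≈ 4.8
hydroxide: pKₐ(H₂O) ≈ 15.7 — strong base; essentially never leaves without prior activation
amide anion: pKₐ(NH₃) ≈ 38 — extremely strong base; never a leaving group
Listed from poorest to best leaving group as asked.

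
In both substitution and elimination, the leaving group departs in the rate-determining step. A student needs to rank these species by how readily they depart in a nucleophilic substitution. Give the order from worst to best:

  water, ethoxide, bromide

ethoxide < water < bromide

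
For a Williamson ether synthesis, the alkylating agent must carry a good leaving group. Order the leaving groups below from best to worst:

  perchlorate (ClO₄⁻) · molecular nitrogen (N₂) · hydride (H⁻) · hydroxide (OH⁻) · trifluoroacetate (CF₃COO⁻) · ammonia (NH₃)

Leaving-group ability tracks the stability of the departed species; conjugate-acid pKₐ is the usual yardstick (lower pKₐ → better LG).
molecular nitrogen (N₂): no meaningful conjugate acid; N₂ departs as an exceptionally stable neutral molecule
perchlorate (ClO₄⁻): pKₐ(HClO₄) ≈ -10 — extremely weak base; rarely used for safety reasons
trifluoroacetate (CF₃COO⁻): pKₐ(CF₃COOH) ≈ 0.2 — strongly electron-withdrawing CF₃ stabilises the carboxylate
ammonia (NH₃): pKₐ(NH₄⁺) ≈ 9.2 — neutral but moderately basic; leaves from R–NH₃⁺
hydroxide (OH⁻): pKₐ(H₂O) ≈ 15.7
hydride (H⁻): pKₐ(H₂) ≈ 36

molecular nitrogen (N₂) > perchlorate (ClO₄⁻) > trifluoroacetate (CF₃COO⁻) > ammonia (NH₃) > hydroxide (OH⁻) > hydride (H⁻)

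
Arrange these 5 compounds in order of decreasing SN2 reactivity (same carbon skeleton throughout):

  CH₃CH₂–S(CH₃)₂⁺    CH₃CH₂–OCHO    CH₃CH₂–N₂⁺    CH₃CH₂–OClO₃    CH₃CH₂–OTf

CH₃CH₂–N₂⁺ > CH₃CH₂–OTf > CH₃CH₂–OClO₃ > CH₃CH₂–S(CH₃)₂⁺ > CH₃CH₂–OCHO

Identical carbon frameworks mean the comparison reduces to leaving-group quality.
The more stable X⁻ (or X) is on its own — i.e. the weaker a base it is — the better a leaving group it makes.
CH₃CH₂–N₂⁺ loses N₂: no meaningful conjugate acid; N₂ departs as an exceptionally stable neutral molecule
CH₃CH₂–OTf loses OTf⁻: pKₐ(CF₃SO₃H (triflic acid)) ≈ -14
CH₃CH₂–OClO₃ loses ClO₄⁻: pKₐ(HClO₄) ≈ -10
CH₃CH₂–S(CH₃)₂⁺ loses SR'₂: pKₐ(R'₂SH⁺) ≈ -7
CH₃CH₂–OCHO loses HCOO⁻: pKₐ(HCOOH) ≈ 3.8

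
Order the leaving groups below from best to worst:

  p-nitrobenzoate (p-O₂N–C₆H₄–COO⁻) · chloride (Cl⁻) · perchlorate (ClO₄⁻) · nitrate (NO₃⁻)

Rank by basicity of the departing species: weakest base leaves most easily.
perchlorate (ClO₄⁻): pKₐ(HClO₄) ≈ -10
chloride (Cl⁻): pKₐ(HCl) ≈ -7
nitrate (NO₃⁻): pKₐ(HNO₃) ≈ -1.3
p-nitrobenzoate (p-O₂N–C₆H₄–COO⁻): pKₐ(p-nitrobenzoic acid) ≈ 3.4

perchlorate (ClO₄⁻) > chloride (Cl⁻) > nitrate (NO₃⁻) > p-nitrobenzoate (p-O₂N–C₆H₄–COO⁻)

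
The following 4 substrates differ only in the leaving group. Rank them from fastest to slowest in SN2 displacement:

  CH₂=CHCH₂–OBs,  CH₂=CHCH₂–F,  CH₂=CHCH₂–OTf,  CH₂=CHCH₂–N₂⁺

Same R in every case — rank the leaving groups.
Leaving-group ability tracks the stability of the departed species; conjugate-acid pKₐ is the usual yardstick (lower pKₐ → better LG).
CH₂=CHCH₂–N₂⁺ loses N₂: no meaningful conjugate acid; N₂ departs as an exceptionally stable neutral molecule
CH₂=CHCH₂–OTf loses OTf⁻: pKₐ(CF₃SO₃H (triflic acid)) ≈ -14
CH₂=CHCH₂–OBs loses OBs⁻: pKₐ(p-BrC₆H₄SO₃H) ≈ -2.8
CH₂=CHCH₂–F loses F⁻: pKₐ(HF) ≈ 3.2

CH₂=CHCH₂–N₂⁺ > CH₂=CHCH₂–OTf > CH₂=CHCH₂–OBs > CH₂=CHCH₂–F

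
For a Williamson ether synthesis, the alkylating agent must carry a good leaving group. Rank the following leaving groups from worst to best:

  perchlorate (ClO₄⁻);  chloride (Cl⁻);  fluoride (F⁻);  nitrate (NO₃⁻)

fluoride (F⁻) < nitrate (NO₃⁻) < chloride (Cl⁻) < perchlorate (ClO₄⁻)

Leaving-group ability tracks the stability of the departed species; conjugate-acid pKₐ is the usual yardstick (lower pKₐ → better LG).
perchlorate (ClO₄⁻): pKₐ(HClO₄) ≈ -10 — extremely weak base; rarely used for safety reasons
chloride (Cl⁻): pKₐ(HCl) ≈ -7 — moderately weak base
nitrate (NO₃⁻): pKₐ(HNO₃) ≈ -1.3
fluoride (F⁻): pKₐ(HF) ≈ 3.2 — small and strongly basic; the poor halide leaving group
Listed from poorest to best leaving group as asked.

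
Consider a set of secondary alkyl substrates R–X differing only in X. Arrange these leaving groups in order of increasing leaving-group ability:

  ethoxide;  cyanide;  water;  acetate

water: pKₐ(H₃O⁺) ≈ -1.7 — neutral; leaves from a protonated alcohol (R–OH₂⁺)
acetate: pKₐ(CH₃COOH) ≈ 4.8 — resonance-stabilised but still a weak base
cyanide: pKₐ(HCN) ≈ 9.2
ethoxide: pKₐ(CH₃CH₂OH) ≈ 16 — strong base; alkoxides do not leave unassisted
The question asks for worst first, so the sequence is read in increasing leaving-group ability.

ethoxide < cyanide < acetate < water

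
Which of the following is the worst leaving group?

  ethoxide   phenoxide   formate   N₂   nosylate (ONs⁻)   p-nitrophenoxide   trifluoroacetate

Rank by basicity of the departing species: weakest base leaves most easily.
N₂: no meaningful conjugate acid; N₂ departs as an exceptionally stable neutral molecule
nosylate (ONs⁻): pKₐ(p-O₂NC₆H₄SO₃H) ≈ -3.5
trifluoroacetate: pKₐ(CF₃COOH) ≈ 0.2
formate: pKₐ(HCOOH) ≈ 3.8
p-nitrophenoxide: pKₐ(p-nitrophenol) ≈ 7.2
phenoxide: pKₐ(C₆H₅OH (phenol)) ≈ 10
ethoxide: pKₐ(CH₃CH₂OH) ≈ 16

ethoxide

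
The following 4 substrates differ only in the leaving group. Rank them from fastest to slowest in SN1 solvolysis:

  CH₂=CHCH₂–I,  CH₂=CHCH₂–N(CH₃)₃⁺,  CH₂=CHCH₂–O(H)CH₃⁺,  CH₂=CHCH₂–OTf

CH₂=CHCH₂–OTf > CH₂=CHCH₂–I > CH₂=CHCH₂–O(H)CH₃⁺ > CH₂=CHCH₂–N(CH₃)₃⁺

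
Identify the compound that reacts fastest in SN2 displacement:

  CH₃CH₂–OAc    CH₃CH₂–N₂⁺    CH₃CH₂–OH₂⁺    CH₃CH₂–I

The skeletons are identical, so relative rate is governed entirely by leaving-group ability.
Leaving-group ability tracks the stability of the departed species; conjugate-acid pKₐ is the usual yardstick (lower pKₐ → better LG).
CH₃CH₂–N₂⁺ loses N₂: no meaningful conjugate acid; N₂ departs as an exceptionally stable neutral molecule
CH₃CH₂–I loses I⁻: pKₐ(HI) ≈ -10
CH₃CH₂–OH₂⁺ loses H₂O: pKₐ(H₃O⁺) ≈ -1.7
CH₃CH₂–OAc loses AcO⁻: pKₐ(CH₃COOH) ≈ 4.8

CH₃CH₂–N₂⁺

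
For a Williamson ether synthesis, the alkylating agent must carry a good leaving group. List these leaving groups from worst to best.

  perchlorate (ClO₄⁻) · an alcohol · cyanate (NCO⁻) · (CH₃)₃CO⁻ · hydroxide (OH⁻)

The more stable X⁻ (or X) is on its own — i.e. the weaker a base it is — the better a leaving group it makes.
perchlorate (ClO₄⁻): pKₐ(HClO₄) ≈ -10 — extremely weak base; rarely used for safety reasons
an alcohol: pKₐ(R'OH₂⁺) ≈ -2.4 — neutral; leaves from a protonated ether (an oxonium ion, R–O(H)R'⁺)
cyanate (NCO⁻): pKₐ(HOCN) ≈ 3.5
hydroxide (OH⁻): pKₐ(H₂O) ≈ 15.7 — strong base; essentially never leaves without prior activation
(CH₃)₃CO⁻: pKₐ(t-BuOH) ≈ 18 — bulky, strongly basic alkoxide
Reversing gives the worst-to-best order requested.

(CH₃)₃CO⁻ < hydroxide (OH⁻) < cyanate (NCO⁻) < an alcohol < perchlorate (ClO₄⁻)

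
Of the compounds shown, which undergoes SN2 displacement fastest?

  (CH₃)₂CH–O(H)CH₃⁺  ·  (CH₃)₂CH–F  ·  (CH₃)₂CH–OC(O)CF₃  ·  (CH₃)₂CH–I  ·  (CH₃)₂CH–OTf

Identical carbon frameworks mean the comparison reduces to leaving-group quality.
Leaving-group ability tracks the stability of the departed species; conjugate-acid pKₐ is the usual yardstick (lower pKₐ → better LG).
(CH₃)₂CH–OTf loses OTf⁻: pKₐ(CF₃SO₃H (triflic acid)) ≈ -14
(CH₃)₂CH–I loses I⁻: pKₐ(HI) ≈ -10
(CH₃)₂CH–O(H)CH₃⁺ loses R'OH: pKₐ(R'OH₂⁺) ≈ -2.4
(CH₃)₂CH–OC(O)CF₃ loses CF₃COO⁻: pKₐ(CF₃COOH) ≈ 0.2
(CH₃)₂CH–F loses F⁻: pKₐ(HF) ≈ 3.2

(CH₃)₂CH–OTf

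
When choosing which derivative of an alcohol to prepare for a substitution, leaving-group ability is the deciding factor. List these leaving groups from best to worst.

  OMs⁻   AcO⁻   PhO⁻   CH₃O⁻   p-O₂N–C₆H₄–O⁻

OMs⁻ > AcO⁻ > p-O₂N–C₆H₄–O⁻ > PhO⁻ > CH₃O⁻

OMs⁻: pKₐ(CH₃SO₃H (MsOH)) ≈ -1.9
AcO⁻: pKₐ(CH₃COOH) ≈ 4.8
p-O₂N–C₆H₄–O⁻: pKₐ(p-nitrophenol) ≈ 7.2
PhO⁻: pKₐ(C₆H₅OH (phenol)) ≈ 10
CH₃O⁻: pKₐ(CH₃OH) ≈ 15.5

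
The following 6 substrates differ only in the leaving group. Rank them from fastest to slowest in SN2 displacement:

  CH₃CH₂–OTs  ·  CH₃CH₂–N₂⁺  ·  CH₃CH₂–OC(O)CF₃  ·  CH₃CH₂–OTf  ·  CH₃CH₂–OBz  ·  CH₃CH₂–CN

CH₃CH₂–N₂⁺ > CH₃CH₂–OTf > CH₃CH₂–OTs > CH₃CH₂–OC(O)CF₃ > CH₃CH₂–OBz > CH₃CH₂–CN

Same R in every case — rank the leaving groups.
Rank by basicity of the departing species: weakest base leaves most easily.
CH₃CH₂–N₂⁺ loses N₂: no meaningful conjugate acid; N₂ departs as an exceptionally stable neutral molecule
CH₃CH₂–OTf loses OTf⁻: pKₐ(CF₃SO₃H (triflic acid)) ≈ -14
CH₃CH₂–OTs loses OTs⁻: pKₐ(p-CH₃C₆H₄SO₃H (TsOH)) ≈ -2.8
CH₃CH₂–OC(O)CF₃ loses CF₃COO⁻: pKₐ(CF₃COOH) ≈ 0.2
CH₃CH₂–OBz loses PhCOO⁻: pKₐ(C₆H₅COOH) ≈ 4.2
CH₃CH₂–CN loses CN⁻: pKₐ(HCN) ≈ 9.2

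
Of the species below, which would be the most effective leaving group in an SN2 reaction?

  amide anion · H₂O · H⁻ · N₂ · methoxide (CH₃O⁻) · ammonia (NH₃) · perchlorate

Leaving-group ability tracks the stability of the departed species; conjugate-acid pKₐ is the usual yardstick (lower pKₐ → better LG).
N₂: no meaningful conjugate acid; N₂ departs as an exceptionally stable neutral molecule
perchlorate: pKₐ(HClO₄) ≈ -10
H₂O: pKₐ(H₃O⁺) ≈ -1.7
ammonia (NH₃): pKₐ(NH₄⁺) ≈ 9.2
methoxide (CH₃O⁻): pKₐ(CH₃OH) ≈ 15.5
H⁻: pKₐ(H₂) ≈ 36
amide anion: pKₐ(NH₃) ≈ 38

N₂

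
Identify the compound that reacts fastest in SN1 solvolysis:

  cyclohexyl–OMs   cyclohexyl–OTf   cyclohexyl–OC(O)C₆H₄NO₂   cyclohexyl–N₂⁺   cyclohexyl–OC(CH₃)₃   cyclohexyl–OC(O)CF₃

Identical carbon frameworks mean the comparison reduces to leaving-group quality.
Rank by basicity of the departing species: weakest base leaves most easily.
cyclohexyl–N₂⁺ loses N₂: no meaningful conjugate acid; N₂ departs as an exceptionally stable neutral molecule
cyclohexyl–OTf loses OTf⁻: pKₐ(CF₃SO₃H (triflic acid)) ≈ -14
cyclohexyl–OMs loses OMs⁻: pKₐ(CH₃SO₃H (MsOH)) ≈ -1.9
cyclohexyl–OC(O)CF₃ loses CF₃COO⁻: pKₐ(CF₃COOH) ≈ 0.2
cyclohexyl–OC(O)C₆H₄NO₂ loses p-O₂N–C₆H₄–COO⁻: pKₐ(p-nitrobenzoic acid) ≈ 3.4
cyclohexyl–OC(CH₃)₃ loses (CH₃)₃CO⁻: pKₐ(t-BuOH) ≈ 18

cyclohexyl–N₂⁺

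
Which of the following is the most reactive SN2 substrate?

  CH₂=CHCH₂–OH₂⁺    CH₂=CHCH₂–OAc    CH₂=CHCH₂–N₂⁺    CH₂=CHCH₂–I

Identical carbon frameworks mean the comparison reduces to leaving-group quality.
The more stable X⁻ (or X) is on its own — i.e. the weaker a base it is — the better a leaving group it makes.
CH₂=CHCH₂–N₂⁺ loses N₂: no meaningful conjugate acid; N₂ departs as an exceptionally stable neutral molecule
CH₂=CHCH₂–I loses I⁻: pKₐ(HI) ≈ -10
CH₂=CHCH₂–OH₂⁺ loses H₂O: pKₐ(H₃O⁺) ≈ -1.7
CH₂=CHCH₂–OAc loses AcO⁻: pKₐ(CH₃COOH) ≈ 4.8

CH₂=CHCH₂–N₂⁺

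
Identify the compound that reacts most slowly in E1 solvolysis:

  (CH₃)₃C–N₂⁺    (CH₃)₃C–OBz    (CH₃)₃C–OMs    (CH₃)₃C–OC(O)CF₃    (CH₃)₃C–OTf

With the same alkyl group throughout, only the leaving group differentiates the rates.
The more stable X⁻ (or X) is on its own — i.e. the weaker a base it is — the better a leaving group it makes.
(CH₃)₃C–N₂⁺ loses N₂: no meaningful conjugate acid; N₂ departs as an exceptionally stable neutral molecule
(CH₃)₃C–OTf loses OTf⁻: pKₐ(CF₃SO₃H (triflic acid)) ≈ -14
(CH₃)₃C–OMs loses OMs⁻: pKₐ(CH₃SO₃H (MsOH)) ≈ -1.9
(CH₃)₃C–OC(O)CF₃ loses CF₃COO⁻: pKₐ(CF₃COOH) ≈ 0.2
(CH₃)₃C–OBz loses PhCOO⁻: pKₐ(C₆H₅COOH) ≈ 4.2

(CH₃)₃C–OBz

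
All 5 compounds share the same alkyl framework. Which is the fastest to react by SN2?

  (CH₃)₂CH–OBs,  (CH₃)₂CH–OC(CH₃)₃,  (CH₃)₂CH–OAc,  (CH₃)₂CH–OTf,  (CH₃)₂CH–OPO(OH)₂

(CH₃)₂CH–OTf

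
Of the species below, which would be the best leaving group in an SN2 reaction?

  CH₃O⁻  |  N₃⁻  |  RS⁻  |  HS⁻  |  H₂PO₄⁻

Rank by basicity of the departing species: weakest base leaves most easily.
H₂PO₄⁻: pKₐ(H₃PO₄) ≈ 2.1
N₃⁻: pKₐ(HN₃) ≈ 4.7
HS⁻: pKₐ(H₂S) ≈ 7
RS⁻: pKₐ(RSH (a thiol)) ≈ 10.5
CH₃O⁻: pKₐ(CH₃OH) ≈ 15.5

H₂PO₄⁻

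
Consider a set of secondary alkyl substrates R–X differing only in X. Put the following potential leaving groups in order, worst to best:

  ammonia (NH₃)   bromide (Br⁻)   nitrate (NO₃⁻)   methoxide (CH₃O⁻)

Rank by basicity of the departing species: weakest base leaves most easily.
bromide (Br⁻): pKₐ(HBr) ≈ -9
nitrate (NO₃⁻): pKₐ(HNO₃) ≈ -1.3
ammonia (NH₃): pKₐ(NH₄⁺) ≈ 9.2
methoxide (CH₃O⁻): pKₐ(CH₃OH) ≈ 15.5
Reversing gives the worst-to-best order requested.

methoxide (CH₃O⁻) < ammonia (NH₃) < nitrate (NO₃⁻) < bromide (Br⁻)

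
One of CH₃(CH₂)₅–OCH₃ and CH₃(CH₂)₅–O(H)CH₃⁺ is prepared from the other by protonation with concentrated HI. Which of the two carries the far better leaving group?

From CH₃(CH₂)₅–OCH₃ the departing group would be CH₃O⁻ (pKₐ(CH₃OH) ≈ 15.5). Strong base; alkoxides do not leave unassisted.
From CH₃(CH₂)₅–O(H)CH₃⁺ the leaving group is R'OH (pKₐ(R'OH₂⁺) ≈ -2.4). Neutral; leaves from a protonated ether (an oxonium ion, R–O(H)R'⁺).
Protonation with concentrated HI works by allowing neutral methanol, rather than methoxide, to depart, making CH₃(CH₂)₅–O(H)CH₃⁺ enormously more reactive.

CH₃(CH₂)₅–O(H)CH₃⁺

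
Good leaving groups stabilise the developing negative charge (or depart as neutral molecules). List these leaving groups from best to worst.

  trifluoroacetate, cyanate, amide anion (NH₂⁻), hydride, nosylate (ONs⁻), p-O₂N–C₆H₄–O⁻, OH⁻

nosylate (ONs⁻) > trifluoroacetate > cyanate > p-O₂N–C₆H₄–O⁻ > OH⁻ > hydride > amide anion (NH₂⁻)

nosylate (ONs⁻): pKₐ(p-O₂NC₆H₄SO₃H) ≈ -3.5 — p-nitro group further stabilises the sulfonate
trifluoroacetate: pKₐ(CF₃COOH) ≈ 0.2 — strongly electron-withdrawing CF₃ stabilises the carboxylate
cyanate: pKₐ(HOCN) ≈ 3.5 — resonance between N and O
p-O₂N–C₆H₄–O⁻: pKₐ(p-nitrophenol) ≈ 7.2
OH⁻: pKₐ(H₂O) ≈ 15.7
hydride: pKₐ(H₂) ≈ 36 — extremely strong base; leaves only in special hydride-transfer contexts
amide anion (NH₂⁻): pKₐ(NH₃) ≈ 38 — extremely strong base; never a leaving group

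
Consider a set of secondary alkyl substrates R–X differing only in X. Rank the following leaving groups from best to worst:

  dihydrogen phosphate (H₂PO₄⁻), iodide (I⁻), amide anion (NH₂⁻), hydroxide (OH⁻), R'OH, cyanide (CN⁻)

iodide (I⁻) > R'OH > dihydrogen phosphate (H₂PO₄⁻) > cyanide (CN⁻) > hydroxide (OH⁻) > amide anion (NH₂⁻)

iodide (I⁻): pKₐ(HI) ≈ -10
R'OH: pKₐ(R'OH₂⁺) ≈ -2.4
dihydrogen phosphate (H₂PO₄⁻): pKₐ(H₃PO₄) ≈ 2.1
cyanide (CN⁻): pKₐ(HCN) ≈ 9.2
hydroxide (OH⁻): pKₐ(H₂O) ≈ 15.7
amide anion (NH₂⁻): pKₐ(NH₃) ≈ 38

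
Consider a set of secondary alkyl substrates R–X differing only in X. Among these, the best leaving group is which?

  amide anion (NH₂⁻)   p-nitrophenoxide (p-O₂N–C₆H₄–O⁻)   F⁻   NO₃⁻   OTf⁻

OTf⁻

A good leaving group is a weak base: the lower the pKₐ of its conjugate acid, the more readily it departs.
OTf⁻: pKₐ(CF₃SO₃H (triflic acid)) ≈ -14
NO₃⁻: pKₐ(HNO₃) ≈ -1.3
F⁻: pKₐ(HF) ≈ 3.2
p-nitrophenoxide (p-O₂N–C₆H₄–O⁻): pKₐ(p-nitrophenol) ≈ 7.2
amide anion (NH₂⁻): pKₐ(NH₃) ≈ 38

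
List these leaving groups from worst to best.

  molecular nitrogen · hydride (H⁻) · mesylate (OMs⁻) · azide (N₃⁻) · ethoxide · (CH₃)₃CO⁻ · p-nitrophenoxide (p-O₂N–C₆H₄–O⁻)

hydride (H⁻) < (CH₃)₃CO⁻ < ethoxide < p-nitrophenoxide (p-O₂N–C₆H₄–O⁻) < azide (N₃⁻) < mesylate (OMs⁻) < molecular nitrogen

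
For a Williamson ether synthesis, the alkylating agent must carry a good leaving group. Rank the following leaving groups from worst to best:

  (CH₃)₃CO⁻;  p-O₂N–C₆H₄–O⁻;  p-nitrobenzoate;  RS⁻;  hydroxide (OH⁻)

The more stable X⁻ (or X) is on its own — i.e. the weaker a base it is — the better a leaving group it makes.
p-nitrobenzoate: pKₐ(p-nitrobenzoic acid) ≈ 3.4 — electron-withdrawing nitro group stabilises the carboxylate
p-O₂N–C₆H₄–O⁻: pKₐ(p-nitrophenol) ≈ 7.2 — nitro group delocalises the charge; the classic chromogenic LG
RS⁻: pKₐ(RSH (a thiol)) ≈ 10.5
hydroxide (OH⁻): pKₐ(H₂O) ≈ 15.7 — strong base; essentially never leaves without prior activation
(CH₃)₃CO⁻: pKₐ(t-BuOH) ≈ 18 — bulky, strongly basic alkoxide
The question asks for worst first, so the sequence is read in increasing leaving-group ability.

(CH₃)₃CO⁻ < hydroxide (OH⁻) < RS⁻ < p-O₂N–C₆H₄–O⁻ < p-nitrobenzoate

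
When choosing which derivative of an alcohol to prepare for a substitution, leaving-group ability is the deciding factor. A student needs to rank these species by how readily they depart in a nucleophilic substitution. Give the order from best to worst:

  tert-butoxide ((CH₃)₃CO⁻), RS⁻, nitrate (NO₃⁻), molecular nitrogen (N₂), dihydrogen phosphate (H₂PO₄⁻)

molecular nitrogen (N₂) > nitrate (NO₃⁻) > dihydrogen phosphate (H₂PO₄⁻) > RS⁻ > tert-butoxide ((CH₃)₃CO⁻)

molecular nitrogen (N₂): no meaningful conjugate acid; N₂ departs as an exceptionally stable neutral molecule
nitrate (NO₃⁻): pKₐ(HNO₃) ≈ -1.3
dihydrogen phosphate (H₂PO₄⁻): pKₐ(H₃PO₄) ≈ 2.1
RS⁻: pKₐ(RSH (a thiol)) ≈ 10.5
tert-butoxide ((CH₃)₃CO⁻): pKₐ(t-BuOH) ≈ 18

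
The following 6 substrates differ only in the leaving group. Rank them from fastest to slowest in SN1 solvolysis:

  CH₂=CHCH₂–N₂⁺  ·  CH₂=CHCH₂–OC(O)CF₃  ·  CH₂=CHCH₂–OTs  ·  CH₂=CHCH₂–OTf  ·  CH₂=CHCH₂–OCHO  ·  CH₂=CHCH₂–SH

Identical carbon frameworks mean the comparison reduces to leaving-group quality.
The more stable X⁻ (or X) is on its own — i.e. the weaker a base it is — the better a leaving group it makes.
CH₂=CHCH₂–N₂⁺ loses N₂: no meaningful conjugate acid; N₂ departs as an exceptionally stable neutral molecule
CH₂=CHCH₂–OTf loses OTf⁻: pKₐ(CF₃SO₃H (triflic acid)) ≈ -14
CH₂=CHCH₂–OTs loses OTs⁻: pKₐ(p-CH₃C₆H₄SO₃H (TsOH)) ≈ -2.8
CH₂=CHCH₂–OC(O)CF₃ loses CF₃COO⁻: pKₐ(CF₃COOH) ≈ 0.2
CH₂=CHCH₂–OCHO loses HCOO⁻: pKₐ(HCOOH) ≈ 3.8
CH₂=CHCH₂–SH loses HS⁻: pKₐ(H₂S) ≈ 7

CH₂=CHCH₂–N₂⁺ > CH₂=CHCH₂–OTf > CH₂=CHCH₂–OTs > CH₂=CHCH₂–OC(O)CF₃ > CH₂=CHCH₂–OCHO > CH₂=CHCH₂–SH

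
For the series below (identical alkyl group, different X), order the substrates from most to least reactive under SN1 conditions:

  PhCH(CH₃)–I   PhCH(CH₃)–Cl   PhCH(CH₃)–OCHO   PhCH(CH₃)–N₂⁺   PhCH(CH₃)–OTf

PhCH(CH₃)–N₂⁺ > PhCH(CH₃)–OTf > PhCH(CH₃)–I > PhCH(CH₃)–Cl > PhCH(CH₃)–OCHO

Identical carbon frameworks mean the comparison reduces to leaving-group quality.
A good leaving group is a weak base: the lower the pKₐ of its conjugate acid, the more readily it departs.
PhCH(CH₃)–N₂⁺ loses N₂: no meaningful conjugate acid; N₂ departs as an exceptionally stable neutral molecule
PhCH(CH₃)–OTf loses OTf⁻: pKₐ(CF₃SO₃H (triflic acid)) ≈ -14
PhCH(CH₃)–I loses I⁻: pKₐ(HI) ≈ -10
PhCH(CH₃)–Cl loses Cl⁻: pKₐ(HCl) ≈ -7
PhCH(CH₃)–OCHO loses HCOO⁻: pKₐ(HCOOH) ≈ 3.8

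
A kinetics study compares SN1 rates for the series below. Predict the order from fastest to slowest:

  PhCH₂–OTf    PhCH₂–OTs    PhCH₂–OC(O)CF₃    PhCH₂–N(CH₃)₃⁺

PhCH₂–OTf > PhCH₂–OTs > PhCH₂–OC(O)CF₃ > PhCH₂–N(CH₃)₃⁺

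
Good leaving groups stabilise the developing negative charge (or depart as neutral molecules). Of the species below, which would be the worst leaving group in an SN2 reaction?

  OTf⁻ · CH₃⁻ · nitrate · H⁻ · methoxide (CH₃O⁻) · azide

OTf⁻: pKₐ(CF₃SO₃H (triflic acid)) ≈ -14
nitrate: pKₐ(HNO₃) ≈ -1.3
azide: pKₐ(HN₃) ≈ 4.7
methoxide (CH₃O⁻): pKₐ(CH₃OH) ≈ 15.5
H⁻: pKₐ(H₂) ≈ 36
CH₃⁻: pKₐ(CH₄) ≈ 48

CH₃⁻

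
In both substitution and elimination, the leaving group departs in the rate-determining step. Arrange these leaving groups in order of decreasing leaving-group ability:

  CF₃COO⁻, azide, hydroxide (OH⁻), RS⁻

Leaving-group ability tracks the stability of the departed species; conjugate-acid pKₐ is the usual yardstick (lower pKₐ → better LG).
CF₃COO⁻: pKₐ(CF₃COOH) ≈ 0.2 — strongly electron-withdrawing CF₃ stabilises the carboxylate
azide: pKₐ(HN₃) ≈ 4.7
RS⁻: pKₐ(RSH (a thiol)) ≈ 10.5 — moderately basic; rarely leaves without activation
hydroxide (OH⁻): pKₐ(H₂O) ≈ 15.7 — strong base; essentially never leaves without prior activation

CF₃COO⁻ > azide > RS⁻ > hydroxide (OH⁻)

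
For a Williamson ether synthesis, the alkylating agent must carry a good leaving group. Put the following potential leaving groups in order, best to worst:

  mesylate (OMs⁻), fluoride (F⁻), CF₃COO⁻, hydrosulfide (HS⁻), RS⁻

The more stable X⁻ (or X) is on its own — i.e. the weaker a base it is — the better a leaving group it makes.
mesylate (OMs⁻): pKₐ(CH₃SO₃H (MsOH)) ≈ -1.9
CF₃COO⁻: pKₐ(CF₃COOH) ≈ 0.2
fluoride (F⁻): pKₐ(HF) ≈ 3.2
hydrosulfide (HS⁻): pKₐ(H₂S) ≈ 7
RS⁻: pKₐ(RSH (a thiol)) ≈ 10.5

mesylate (OMs⁻) > CF₃COO⁻ > fluoride (F⁻) > hydrosulfide (HS⁻) > RS⁻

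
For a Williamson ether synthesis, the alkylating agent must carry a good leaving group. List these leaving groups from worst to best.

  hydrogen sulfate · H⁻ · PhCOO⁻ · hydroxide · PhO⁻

H⁻ < hydroxide < PhO⁻ < PhCOO⁻ < hydrogen sulfate

Leaving-group ability tracks the stability of the departed species; conjugate-acid pKₐ is the usual yardstick (lower pKₐ → better LG).
hydrogen sulfate: pKₐ(H₂SO₄) ≈ -3 — conjugate base of a strong mineral acid
PhCOO⁻: pKₐ(C₆H₅COOH) ≈ 4.2 — aryl carboxylate
PhO⁻: pKₐ(C₆H₅OH (phenol)) ≈ 10
hydroxide: pKₐ(H₂O) ≈ 15.7
H⁻: pKₐ(H₂) ≈ 36 — extremely strong base; leaves only in special hydride-transfer contexts
Reversing gives the worst-to-best order requested.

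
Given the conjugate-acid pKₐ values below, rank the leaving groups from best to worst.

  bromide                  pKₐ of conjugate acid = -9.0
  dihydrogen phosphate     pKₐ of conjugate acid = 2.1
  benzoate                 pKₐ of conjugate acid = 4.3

bromide > dihydrogen phosphate > benzoate

Lower conjugate-acid pKₐ ⇒ weaker base ⇒ better leaving group.
Sorting by the given values: bromide (-9.0), dihydrogen phosphate (2.1), benzoate (4.3).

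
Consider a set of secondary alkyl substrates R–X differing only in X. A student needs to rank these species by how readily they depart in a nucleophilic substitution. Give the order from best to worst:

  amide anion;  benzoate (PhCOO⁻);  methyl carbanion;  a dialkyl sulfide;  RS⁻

a dialkyl sulfide > benzoate (PhCOO⁻) > RS⁻ > amide anion > methyl carbanion

Rank by basicity of the departing species: weakest base leaves most easily.
a dialkyl sulfide: pKₐ(R'₂SH⁺) ≈ -7
benzoate (PhCOO⁻): pKₐ(C₆H₅COOH) ≈ 4.2 — aryl carboxylate
RS⁻: pKₐ(RSH (a thiol)) ≈ 10.5 — moderately basic; rarely leaves without activation
amide anion: pKₐ(NH₃) ≈ 38 — extremely strong base; never a leaving group
methyl carbanion: pKₐ(CH₄) ≈ 48 — unstabilised carbanion; the worst conceivable leaving group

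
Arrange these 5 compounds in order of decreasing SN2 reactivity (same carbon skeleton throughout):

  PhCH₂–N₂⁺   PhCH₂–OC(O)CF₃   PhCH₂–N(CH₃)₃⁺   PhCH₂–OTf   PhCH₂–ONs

PhCH₂–N₂⁺ > PhCH₂–OTf > PhCH₂–ONs > PhCH₂–OC(O)CF₃ > PhCH₂–N(CH₃)₃⁺

With the same alkyl group throughout, only the leaving group differentiates the rates.
Leaving-group ability tracks the stability of the departed species; conjugate-acid pKₐ is the usual yardstick (lower pKₐ → better LG).
PhCH₂–N₂⁺ loses N₂: no meaningful conjugate acid; N₂ departs as an exceptionally stable neutral molecule
PhCH₂–OTf loses OTf⁻: pKₐ(CF₃SO₃H (triflic acid)) ≈ -14
PhCH₂–ONs loses ONs⁻: pKₐ(p-O₂NC₆H₄SO₃H) ≈ -3.5
PhCH₂–OC(O)CF₃ loses CF₃COO⁻: pKₐ(CF₃COOH) ≈ 0.2
PhCH₂–N(CH₃)₃⁺ loses NR'₃: pKₐ(R'₃NH⁺) ≈ 10.7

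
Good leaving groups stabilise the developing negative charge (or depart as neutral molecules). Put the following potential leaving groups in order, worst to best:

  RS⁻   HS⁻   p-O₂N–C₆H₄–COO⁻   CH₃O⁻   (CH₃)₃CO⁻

(CH₃)₃CO⁻ < CH₃O⁻ < RS⁻ < HS⁻ < p-O₂N–C₆H₄–COO⁻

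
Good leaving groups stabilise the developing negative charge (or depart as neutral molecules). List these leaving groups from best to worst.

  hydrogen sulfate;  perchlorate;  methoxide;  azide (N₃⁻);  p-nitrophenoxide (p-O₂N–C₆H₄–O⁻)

The more stable X⁻ (or X) is on its own — i.e. the weaker a base it is — the better a leaving group it makes.
perchlorate: pKₐ(HClO₄) ≈ -10
hydrogen sulfate: pKₐ(H₂SO₄) ≈ -3
azide (N₃⁻): pKₐ(HN₃) ≈ 4.7
p-nitrophenoxide (p-O₂N–C₆H₄–O⁻): pKₐ(p-nitrophenol) ≈ 7.2
methoxide: pKₐ(CH₃OH) ≈ 15.5

perchlorate > hydrogen sulfate > azide (N₃⁻) > p-nitrophenoxide (p-O₂N–C₆H₄–O⁻) > methoxide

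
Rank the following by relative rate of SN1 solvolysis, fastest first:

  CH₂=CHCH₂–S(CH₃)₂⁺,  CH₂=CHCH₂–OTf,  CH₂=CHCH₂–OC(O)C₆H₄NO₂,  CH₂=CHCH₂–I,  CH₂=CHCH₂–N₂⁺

CH₂=CHCH₂–N₂⁺ > CH₂=CHCH₂–OTf > CH₂=CHCH₂–I > CH₂=CHCH₂–S(CH₃)₂⁺ > CH₂=CHCH₂–OC(O)C₆H₄NO₂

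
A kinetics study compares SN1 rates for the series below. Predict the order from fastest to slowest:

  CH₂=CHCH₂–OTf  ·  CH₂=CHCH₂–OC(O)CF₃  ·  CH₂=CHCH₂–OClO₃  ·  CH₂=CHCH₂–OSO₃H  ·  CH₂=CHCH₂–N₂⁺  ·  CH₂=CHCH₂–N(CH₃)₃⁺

CH₂=CHCH₂–N₂⁺ > CH₂=CHCH₂–OTf > CH₂=CHCH₂–OClO₃ > CH₂=CHCH₂–OSO₃H > CH₂=CHCH₂–OC(O)CF₃ > CH₂=CHCH₂–N(CH₃)₃⁺

With the same alkyl group throughout, only the leaving group differentiates the rates.
A good leaving group is a weak base: the lower the pKₐ of its conjugate acid, the more readily it departs.
CH₂=CHCH₂–N₂⁺ loses N₂: no meaningful conjugate acid; N₂ departs as an exceptionally stable neutral molecule
CH₂=CHCH₂–OTf loses OTf⁻: pKₐ(CF₃SO₃H (triflic acid)) ≈ -14
CH₂=CHCH₂–OClO₃ loses ClO₄⁻: pKₐ(HClO₄) ≈ -10
CH₂=CHCH₂–OSO₃H loses HSO₄⁻: pKₐ(H₂SO₄) ≈ -3
CH₂=CHCH₂–OC(O)CF₃ loses CF₃COO⁻: pKₐ(CF₃COOH) ≈ 0.2
CH₂=CHCH₂–N(CH₃)₃⁺ loses NR'₃: pKₐ(R'₃NH⁺) ≈ 10.7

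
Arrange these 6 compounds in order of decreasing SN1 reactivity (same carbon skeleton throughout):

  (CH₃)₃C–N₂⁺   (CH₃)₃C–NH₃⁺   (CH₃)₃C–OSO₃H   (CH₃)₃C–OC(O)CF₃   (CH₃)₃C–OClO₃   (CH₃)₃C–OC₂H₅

The skeletons are identical, so relative rate is governed entirely by leaving-group ability.
A good leaving group is a weak base: the lower the pKₐ of its conjugate acid, the more readily it departs.
(CH₃)₃C–N₂⁺ loses N₂: no meaningful conjugate acid; N₂ departs as an exceptionally stable neutral molecule
(CH₃)₃C–OClO₃ loses ClO₄⁻: pKₐ(HClO₄) ≈ -10
(CH₃)₃C–OSO₃H loses HSO₄⁻: pKₐ(H₂SO₄) ≈ -3
(CH₃)₃C–OC(O)CF₃ loses CF₃COO⁻: pKₐ(CF₃COOH) ≈ 0.2
(CH₃)₃C–NH₃⁺ loses NH₃: pKₐ(NH₄⁺) ≈ 9.2
(CH₃)₃C–OC₂H₅ loses CH₃CH₂O⁻: pKₐ(CH₃CH₂OH) ≈ 16

(CH₃)₃C–N₂⁺ > (CH₃)₃C–OClO₃ > (CH₃)₃C–OSO₃H > (CH₃)₃C–OC(O)CF₃ > (CH₃)₃C–NH₃⁺ > (CH₃)₃C–OC₂H₅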